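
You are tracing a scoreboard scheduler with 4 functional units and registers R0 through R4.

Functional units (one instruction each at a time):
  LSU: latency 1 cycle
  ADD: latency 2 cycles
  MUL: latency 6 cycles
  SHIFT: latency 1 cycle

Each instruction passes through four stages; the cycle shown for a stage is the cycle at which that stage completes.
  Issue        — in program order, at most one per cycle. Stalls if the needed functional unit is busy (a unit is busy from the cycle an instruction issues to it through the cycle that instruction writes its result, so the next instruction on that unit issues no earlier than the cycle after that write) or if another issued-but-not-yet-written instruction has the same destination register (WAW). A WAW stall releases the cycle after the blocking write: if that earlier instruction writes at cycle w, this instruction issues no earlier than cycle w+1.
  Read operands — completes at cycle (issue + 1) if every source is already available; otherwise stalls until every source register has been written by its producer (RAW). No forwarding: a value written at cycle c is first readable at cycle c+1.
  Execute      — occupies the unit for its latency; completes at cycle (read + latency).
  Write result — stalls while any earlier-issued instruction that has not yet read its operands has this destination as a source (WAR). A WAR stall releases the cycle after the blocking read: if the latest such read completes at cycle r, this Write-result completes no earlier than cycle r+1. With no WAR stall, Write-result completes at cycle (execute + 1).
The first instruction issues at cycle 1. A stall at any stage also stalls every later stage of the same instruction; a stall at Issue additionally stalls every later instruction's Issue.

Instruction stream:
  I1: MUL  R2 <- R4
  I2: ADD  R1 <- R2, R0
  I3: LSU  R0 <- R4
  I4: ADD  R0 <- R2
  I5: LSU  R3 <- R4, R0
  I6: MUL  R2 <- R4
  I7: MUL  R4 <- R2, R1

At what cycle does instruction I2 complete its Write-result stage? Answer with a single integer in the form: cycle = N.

cycle = 13

c1: issue I1 (MUL)
c2: I1 read-ops | issue I2 (ADD)
c3: issue I3 (LSU)
c4: I3 read-ops
c5: I3 finished on LSU
c8: I1 finished on MUL
c9: I1→R2
c10: I2 read-ops
c11: I3→R0
c12: I2 finished on ADD
c13: I2→R1
c14: issue I4 (ADD)
c15: I4 read-ops | issue I5 (LSU)
c16: issue I6 (MUL)
c17: I4 finished on ADD | I6 read-ops
c18: I4→R0
c19: I5 read-ops
c20: I5 finished on LSU
c21: I5→R3
c23: I6 finished on MUL
c24: I6→R2
c25: issue I7 (MUL)
c26: I7 read-ops
c32: I7 finished on MUL
c33: I7→R4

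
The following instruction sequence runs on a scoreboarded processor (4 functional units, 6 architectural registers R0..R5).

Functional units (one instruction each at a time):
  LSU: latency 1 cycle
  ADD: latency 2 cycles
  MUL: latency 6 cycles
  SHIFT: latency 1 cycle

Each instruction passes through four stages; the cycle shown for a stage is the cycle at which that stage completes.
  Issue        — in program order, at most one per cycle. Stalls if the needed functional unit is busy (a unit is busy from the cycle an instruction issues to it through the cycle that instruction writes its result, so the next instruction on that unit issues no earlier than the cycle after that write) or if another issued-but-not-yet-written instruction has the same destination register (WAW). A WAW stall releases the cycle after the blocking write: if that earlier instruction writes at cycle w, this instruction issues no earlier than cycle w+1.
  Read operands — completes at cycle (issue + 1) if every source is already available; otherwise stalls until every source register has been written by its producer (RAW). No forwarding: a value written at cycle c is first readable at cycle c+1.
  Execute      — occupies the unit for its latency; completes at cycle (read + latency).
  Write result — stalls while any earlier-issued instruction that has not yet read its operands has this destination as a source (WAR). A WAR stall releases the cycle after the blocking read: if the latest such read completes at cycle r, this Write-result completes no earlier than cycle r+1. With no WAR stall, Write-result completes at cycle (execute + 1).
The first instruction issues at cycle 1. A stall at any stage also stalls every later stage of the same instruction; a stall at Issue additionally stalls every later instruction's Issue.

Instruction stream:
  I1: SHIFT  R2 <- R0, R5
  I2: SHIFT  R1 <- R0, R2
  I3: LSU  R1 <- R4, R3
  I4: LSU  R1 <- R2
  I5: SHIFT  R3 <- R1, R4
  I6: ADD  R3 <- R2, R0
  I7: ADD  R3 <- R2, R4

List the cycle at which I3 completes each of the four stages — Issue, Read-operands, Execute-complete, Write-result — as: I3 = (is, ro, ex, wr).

c1: issue I1 (SHIFT)
c2: I1 read-ops
c3: I1 finished on SHIFT
c4: I1→R2
c5: issue I2 (SHIFT)
c6: I2 read-ops
c7: I2 finished on SHIFT
c8: I2→R1
c9: issue I3 (LSU)
c10: I3 read-ops
c11: I3 finished on LSU
c12: I3→R1
c13: issue I4 (LSU)
c14: I4 read-ops; issue I5 (SHIFT)
c15: I4 finished on LSU
c16: I4→R1
c17: I5 read-ops
c18: I5 finished on SHIFT
c19: I5→R3
c20: issue I6 (ADD)
c21: I6 read-ops
c23: I6 finished on ADD
c24: I6→R3
c25: issue I7 (ADD)
c26: I7 read-ops
c28: I7 finished on ADD
c29: I7→R3

I3 = (9, 10, 11, 12)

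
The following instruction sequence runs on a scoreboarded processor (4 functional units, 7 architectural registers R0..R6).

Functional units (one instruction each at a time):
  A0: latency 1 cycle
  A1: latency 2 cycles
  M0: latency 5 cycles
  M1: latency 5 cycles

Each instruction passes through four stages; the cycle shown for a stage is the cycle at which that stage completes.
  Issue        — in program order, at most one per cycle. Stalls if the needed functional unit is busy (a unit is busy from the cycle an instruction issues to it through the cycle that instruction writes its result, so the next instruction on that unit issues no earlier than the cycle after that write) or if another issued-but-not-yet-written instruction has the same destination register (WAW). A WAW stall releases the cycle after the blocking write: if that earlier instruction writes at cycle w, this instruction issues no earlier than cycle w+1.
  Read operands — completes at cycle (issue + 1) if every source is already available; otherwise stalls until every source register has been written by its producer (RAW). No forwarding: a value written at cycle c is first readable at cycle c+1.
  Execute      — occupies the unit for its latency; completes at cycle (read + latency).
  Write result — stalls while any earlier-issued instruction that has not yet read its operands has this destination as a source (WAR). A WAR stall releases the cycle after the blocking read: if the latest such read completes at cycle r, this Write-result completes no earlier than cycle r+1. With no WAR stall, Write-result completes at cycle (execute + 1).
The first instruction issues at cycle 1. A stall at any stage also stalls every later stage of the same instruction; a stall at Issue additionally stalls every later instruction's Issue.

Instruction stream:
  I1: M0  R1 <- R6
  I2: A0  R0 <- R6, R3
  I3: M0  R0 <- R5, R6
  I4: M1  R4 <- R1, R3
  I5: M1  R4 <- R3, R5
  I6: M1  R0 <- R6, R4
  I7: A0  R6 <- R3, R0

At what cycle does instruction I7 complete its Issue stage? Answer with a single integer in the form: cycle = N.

cycle = 27

t=1  issue I1 (M0)
t=2  I1 read-ops · issue I2 (A0)
t=3  I2 read-ops
t=4  I2 finished on A0
t=5  I2→R0
t=7  I1 finished on M0
t=8  I1→R1
t=9  issue I3 (M0)
t=10  I3 read-ops · issue I4 (M1)
t=11  I4 read-ops
t=15  I3 finished on M0
t=16  I3→R0 · I4 finished on M1
t=17  I4→R4
t=18  issue I5 (M1)
t=19  I5 read-ops
t=24  I5 finished on M1
t=25  I5→R4
t=26  issue I6 (M1)
t=27  I6 read-ops · issue I7 (A0)
t=32  I6 finished on M1
t=33  I6→R0
t=34  I7 read-ops
t=35  I7 finished on A0
t=36  I7→R6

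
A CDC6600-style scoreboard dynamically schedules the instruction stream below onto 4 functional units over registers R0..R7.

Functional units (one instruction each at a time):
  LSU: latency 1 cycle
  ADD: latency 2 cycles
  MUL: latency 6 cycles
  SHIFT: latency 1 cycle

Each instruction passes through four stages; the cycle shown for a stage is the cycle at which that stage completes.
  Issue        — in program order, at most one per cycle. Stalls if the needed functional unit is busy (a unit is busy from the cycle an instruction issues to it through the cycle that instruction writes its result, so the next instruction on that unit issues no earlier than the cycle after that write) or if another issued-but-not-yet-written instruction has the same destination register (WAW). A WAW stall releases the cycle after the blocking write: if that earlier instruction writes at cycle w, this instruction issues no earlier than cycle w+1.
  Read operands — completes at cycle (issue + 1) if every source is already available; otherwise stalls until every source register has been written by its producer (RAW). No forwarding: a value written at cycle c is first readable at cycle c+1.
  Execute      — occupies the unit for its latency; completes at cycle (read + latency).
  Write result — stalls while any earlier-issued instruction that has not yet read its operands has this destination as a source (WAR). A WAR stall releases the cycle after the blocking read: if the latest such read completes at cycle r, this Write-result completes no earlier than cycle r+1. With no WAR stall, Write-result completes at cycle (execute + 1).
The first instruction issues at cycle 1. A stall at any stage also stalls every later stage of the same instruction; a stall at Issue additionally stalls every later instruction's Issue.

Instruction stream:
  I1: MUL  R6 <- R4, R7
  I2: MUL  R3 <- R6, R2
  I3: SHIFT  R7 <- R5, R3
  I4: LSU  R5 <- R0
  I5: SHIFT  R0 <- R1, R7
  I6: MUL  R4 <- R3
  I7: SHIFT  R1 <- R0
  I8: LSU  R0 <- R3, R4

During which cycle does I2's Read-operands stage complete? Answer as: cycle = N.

cycle = 11

c1: I1 issues→MUL
c2: I1 reads
c8: I1 exec-done
c9: I1 writes R6
c10: I2 issues→MUL
c11: I2 reads, I3 issues→SHIFT
c12: I4 issues→LSU
c13: I4 reads
c14: I4 exec-done
c17: I2 exec-done
c18: I2 writes R3
c19: I3 reads
c20: I3 exec-done, I4 writes R5
c21: I3 writes R7
c22: I5 issues→SHIFT
c23: I5 reads, I6 issues→MUL
c24: I5 exec-done, I6 reads
c25: I5 writes R0
c26: I7 issues→SHIFT
c27: I7 reads, I8 issues→LSU
c28: I7 exec-done
c29: I7 writes R1
c30: I6 exec-done
c31: I6 writes R4
c32: I8 reads
c33: I8 exec-done
c34: I8 writes R0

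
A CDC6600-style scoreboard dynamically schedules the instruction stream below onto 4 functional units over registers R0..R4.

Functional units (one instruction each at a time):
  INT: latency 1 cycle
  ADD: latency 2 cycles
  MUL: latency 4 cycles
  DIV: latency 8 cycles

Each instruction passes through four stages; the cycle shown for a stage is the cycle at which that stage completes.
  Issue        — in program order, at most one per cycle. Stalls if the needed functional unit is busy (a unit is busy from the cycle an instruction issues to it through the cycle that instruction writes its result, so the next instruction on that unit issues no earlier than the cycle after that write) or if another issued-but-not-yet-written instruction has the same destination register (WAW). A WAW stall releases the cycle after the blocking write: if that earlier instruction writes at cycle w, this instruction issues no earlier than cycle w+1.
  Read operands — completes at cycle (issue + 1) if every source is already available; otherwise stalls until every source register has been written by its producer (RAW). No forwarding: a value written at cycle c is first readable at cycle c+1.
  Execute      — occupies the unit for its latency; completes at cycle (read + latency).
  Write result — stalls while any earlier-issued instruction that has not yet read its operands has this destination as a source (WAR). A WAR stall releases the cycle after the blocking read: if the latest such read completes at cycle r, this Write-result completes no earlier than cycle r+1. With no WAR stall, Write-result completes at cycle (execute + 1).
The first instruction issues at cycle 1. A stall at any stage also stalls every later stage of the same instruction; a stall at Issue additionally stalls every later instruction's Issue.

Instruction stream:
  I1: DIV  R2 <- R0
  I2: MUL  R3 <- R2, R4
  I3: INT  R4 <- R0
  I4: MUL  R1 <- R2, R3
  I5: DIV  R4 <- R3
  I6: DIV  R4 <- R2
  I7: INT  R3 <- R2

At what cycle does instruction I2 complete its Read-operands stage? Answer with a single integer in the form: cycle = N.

cycle = 12

cycle 1: issue I1 (DIV)
cycle 2: I1 read-ops, issue I2 (MUL)
cycle 3: issue I3 (INT)
cycle 4: I3 read-ops
cycle 5: I3 finished on INT
cycle 10: I1 finished on DIV
cycle 11: I1→R2
cycle 12: I2 read-ops
cycle 13: I3→R4
cycle 16: I2 finished on MUL
cycle 17: I2→R3
cycle 18: issue I4 (MUL)
cycle 19: I4 read-ops, issue I5 (DIV)
cycle 20: I5 read-ops
cycle 23: I4 finished on MUL
cycle 24: I4→R1
cycle 28: I5 finished on DIV
cycle 29: I5→R4
cycle 30: issue I6 (DIV)
cycle 31: I6 read-ops, issue I7 (INT)
cycle 32: I7 read-ops
cycle 33: I7 finished on INT
cycle 34: I7→R3
cycle 39: I6 finished on DIV
cycle 40: I6→R4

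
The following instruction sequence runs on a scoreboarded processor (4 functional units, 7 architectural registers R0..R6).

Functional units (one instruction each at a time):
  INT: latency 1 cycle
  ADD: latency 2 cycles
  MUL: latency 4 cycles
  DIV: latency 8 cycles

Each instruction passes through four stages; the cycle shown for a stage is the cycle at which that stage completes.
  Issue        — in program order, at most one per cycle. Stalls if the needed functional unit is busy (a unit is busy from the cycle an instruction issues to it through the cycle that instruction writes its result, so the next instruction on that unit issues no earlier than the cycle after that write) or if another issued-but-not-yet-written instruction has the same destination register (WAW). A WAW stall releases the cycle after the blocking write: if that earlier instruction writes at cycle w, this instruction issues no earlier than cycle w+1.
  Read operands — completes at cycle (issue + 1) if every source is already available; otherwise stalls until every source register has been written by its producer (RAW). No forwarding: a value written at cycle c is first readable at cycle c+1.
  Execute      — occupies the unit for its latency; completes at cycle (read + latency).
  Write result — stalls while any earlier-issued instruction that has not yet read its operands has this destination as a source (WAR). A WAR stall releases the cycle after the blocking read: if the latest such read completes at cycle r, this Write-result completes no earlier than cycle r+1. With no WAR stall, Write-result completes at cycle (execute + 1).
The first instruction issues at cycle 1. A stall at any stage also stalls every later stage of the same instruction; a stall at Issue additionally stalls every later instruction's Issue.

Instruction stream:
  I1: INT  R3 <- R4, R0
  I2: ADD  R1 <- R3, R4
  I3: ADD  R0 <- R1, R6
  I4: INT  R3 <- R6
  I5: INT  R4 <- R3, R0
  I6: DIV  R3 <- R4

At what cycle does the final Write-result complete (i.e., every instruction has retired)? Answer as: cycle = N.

cycle = 27

1) issue 1, read 2, done 3, write 4
2) issue 2, read 5, done 7, write 8  <RAW R3: wait I1 write@4>
3) issue 9, read 10, done 12, write 13  <struct: ADD busy until I2 writes@8>
4) issue 10, read 11, done 12, write 13
5) issue 14, read 15, done 16, write 17  <struct: INT busy until I4 writes@13>
6) issue 15, read 18, done 26, write 27  <RAW R4: wait I5 write@17>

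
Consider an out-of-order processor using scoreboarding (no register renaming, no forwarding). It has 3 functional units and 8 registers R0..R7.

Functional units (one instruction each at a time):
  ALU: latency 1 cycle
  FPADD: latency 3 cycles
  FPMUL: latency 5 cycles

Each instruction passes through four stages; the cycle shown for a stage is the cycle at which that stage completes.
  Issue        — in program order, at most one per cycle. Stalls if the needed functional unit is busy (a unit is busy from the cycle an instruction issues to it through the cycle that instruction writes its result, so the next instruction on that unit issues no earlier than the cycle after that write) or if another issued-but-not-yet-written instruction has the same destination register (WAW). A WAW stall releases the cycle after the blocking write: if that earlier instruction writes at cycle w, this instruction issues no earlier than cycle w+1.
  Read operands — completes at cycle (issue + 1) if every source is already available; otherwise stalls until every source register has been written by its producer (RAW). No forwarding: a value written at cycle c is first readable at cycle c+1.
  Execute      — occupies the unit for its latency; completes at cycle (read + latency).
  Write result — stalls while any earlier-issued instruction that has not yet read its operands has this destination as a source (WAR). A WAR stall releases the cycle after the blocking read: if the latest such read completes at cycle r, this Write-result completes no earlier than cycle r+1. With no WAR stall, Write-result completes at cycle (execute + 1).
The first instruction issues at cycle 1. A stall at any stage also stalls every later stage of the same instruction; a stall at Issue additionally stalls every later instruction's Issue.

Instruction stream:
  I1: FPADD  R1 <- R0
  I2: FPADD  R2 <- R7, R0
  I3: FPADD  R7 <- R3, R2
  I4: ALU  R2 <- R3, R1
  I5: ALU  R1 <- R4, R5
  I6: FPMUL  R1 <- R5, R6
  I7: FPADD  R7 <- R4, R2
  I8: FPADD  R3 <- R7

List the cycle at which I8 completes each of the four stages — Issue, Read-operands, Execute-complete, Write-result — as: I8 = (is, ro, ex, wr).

[1] I1 issues→FPADD
[2] I1 reads
[5] I1 exec-done
[6] I1 writes R1
[7] I2 issues→FPADD
[8] I2 reads
[11] I2 exec-done
[12] I2 writes R2
[13] I3 issues→FPADD
[14] I3 reads; I4 issues→ALU
[15] I4 reads
[16] I4 exec-done
[17] I3 exec-done; I4 writes R2
[18] I3 writes R7; I5 issues→ALU
[19] I5 reads
[20] I5 exec-done
[21] I5 writes R1
[22] I6 issues→FPMUL
[23] I6 reads; I7 issues→FPADD
[24] I7 reads
[27] I7 exec-done
[28] I6 exec-done; I7 writes R7
[29] I6 writes R1; I8 issues→FPADD
[30] I8 reads
[33] I8 exec-done
[34] I8 writes R3

I8 = (29, 30, 33, 34)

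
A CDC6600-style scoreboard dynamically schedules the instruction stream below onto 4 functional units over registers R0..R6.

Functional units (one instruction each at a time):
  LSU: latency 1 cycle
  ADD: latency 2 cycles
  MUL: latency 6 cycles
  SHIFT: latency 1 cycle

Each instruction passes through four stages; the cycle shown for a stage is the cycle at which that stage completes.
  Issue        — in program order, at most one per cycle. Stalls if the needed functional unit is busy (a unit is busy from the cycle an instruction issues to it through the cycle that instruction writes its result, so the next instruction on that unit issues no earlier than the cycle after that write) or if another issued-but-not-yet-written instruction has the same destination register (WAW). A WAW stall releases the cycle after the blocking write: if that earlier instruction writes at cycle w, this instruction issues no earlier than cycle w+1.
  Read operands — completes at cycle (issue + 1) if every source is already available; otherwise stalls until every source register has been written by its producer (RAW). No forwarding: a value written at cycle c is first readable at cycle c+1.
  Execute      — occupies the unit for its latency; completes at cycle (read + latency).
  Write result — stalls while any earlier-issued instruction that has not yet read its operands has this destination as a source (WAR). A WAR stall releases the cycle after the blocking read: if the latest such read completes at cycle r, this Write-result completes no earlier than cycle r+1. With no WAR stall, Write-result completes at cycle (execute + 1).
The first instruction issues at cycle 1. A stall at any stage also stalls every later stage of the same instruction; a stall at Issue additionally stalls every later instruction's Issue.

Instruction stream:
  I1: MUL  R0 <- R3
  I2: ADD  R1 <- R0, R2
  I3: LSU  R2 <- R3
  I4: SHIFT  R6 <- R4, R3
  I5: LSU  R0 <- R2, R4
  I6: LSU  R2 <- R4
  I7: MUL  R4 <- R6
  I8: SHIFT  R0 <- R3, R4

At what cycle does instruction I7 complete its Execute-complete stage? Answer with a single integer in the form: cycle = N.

  I1 | 1 | 2 | 8 | 9
  I2 | 2 | 10 | 12 | 13   RAW R0: wait I1 write@9
  I3 | 3 | 4 | 5 | 11   WAR R2: wait I2 read@10
  I4 | 4 | 5 | 6 | 7
  I5 | 12 | 13 | 14 | 15   struct: LSU busy until I3 writes@11
  I6 | 16 | 17 | 18 | 19   struct: LSU busy until I5 writes@15
  I7 | 17 | 18 | 24 | 25
  I8 | 18 | 26 | 27 | 28   RAW R4: wait I7 write@25

cycle = 24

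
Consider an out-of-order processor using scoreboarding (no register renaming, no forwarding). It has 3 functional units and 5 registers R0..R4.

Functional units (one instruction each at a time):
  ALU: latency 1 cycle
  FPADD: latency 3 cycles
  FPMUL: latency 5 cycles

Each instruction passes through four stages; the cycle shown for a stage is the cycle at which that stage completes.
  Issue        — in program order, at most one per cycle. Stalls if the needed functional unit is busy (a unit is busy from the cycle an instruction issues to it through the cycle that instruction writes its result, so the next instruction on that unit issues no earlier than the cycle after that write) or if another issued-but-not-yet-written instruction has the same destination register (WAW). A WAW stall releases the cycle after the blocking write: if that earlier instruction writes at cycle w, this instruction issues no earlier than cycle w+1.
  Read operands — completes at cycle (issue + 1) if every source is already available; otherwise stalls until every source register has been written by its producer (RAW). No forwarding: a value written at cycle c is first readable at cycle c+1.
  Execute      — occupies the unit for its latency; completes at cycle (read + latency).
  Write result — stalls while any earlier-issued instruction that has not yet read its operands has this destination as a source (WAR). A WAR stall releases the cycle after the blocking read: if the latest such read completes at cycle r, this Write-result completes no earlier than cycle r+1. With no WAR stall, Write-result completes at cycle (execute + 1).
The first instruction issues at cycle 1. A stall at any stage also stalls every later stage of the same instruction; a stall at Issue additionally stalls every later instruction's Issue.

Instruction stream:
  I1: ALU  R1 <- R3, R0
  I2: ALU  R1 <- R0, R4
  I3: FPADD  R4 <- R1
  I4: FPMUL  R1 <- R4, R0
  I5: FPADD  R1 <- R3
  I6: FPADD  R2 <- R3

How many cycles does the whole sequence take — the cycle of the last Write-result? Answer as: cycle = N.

[I1] 1/2/3/4
[I2] 5/6/7/8  (struct: ALU busy until I1 writes@4)
[I3] 6/9/12/13  (RAW R1: wait I2 write@8)
[I4] 9/14/19/20  (WAW R1: wait I2 write@8; RAW R4: wait I3 write@13)
[I5] 21/22/25/26  (WAW R1: wait I4 write@20)
[I6] 27/28/31/32  (struct: FPADD busy until I5 writes@26)

cycle = 32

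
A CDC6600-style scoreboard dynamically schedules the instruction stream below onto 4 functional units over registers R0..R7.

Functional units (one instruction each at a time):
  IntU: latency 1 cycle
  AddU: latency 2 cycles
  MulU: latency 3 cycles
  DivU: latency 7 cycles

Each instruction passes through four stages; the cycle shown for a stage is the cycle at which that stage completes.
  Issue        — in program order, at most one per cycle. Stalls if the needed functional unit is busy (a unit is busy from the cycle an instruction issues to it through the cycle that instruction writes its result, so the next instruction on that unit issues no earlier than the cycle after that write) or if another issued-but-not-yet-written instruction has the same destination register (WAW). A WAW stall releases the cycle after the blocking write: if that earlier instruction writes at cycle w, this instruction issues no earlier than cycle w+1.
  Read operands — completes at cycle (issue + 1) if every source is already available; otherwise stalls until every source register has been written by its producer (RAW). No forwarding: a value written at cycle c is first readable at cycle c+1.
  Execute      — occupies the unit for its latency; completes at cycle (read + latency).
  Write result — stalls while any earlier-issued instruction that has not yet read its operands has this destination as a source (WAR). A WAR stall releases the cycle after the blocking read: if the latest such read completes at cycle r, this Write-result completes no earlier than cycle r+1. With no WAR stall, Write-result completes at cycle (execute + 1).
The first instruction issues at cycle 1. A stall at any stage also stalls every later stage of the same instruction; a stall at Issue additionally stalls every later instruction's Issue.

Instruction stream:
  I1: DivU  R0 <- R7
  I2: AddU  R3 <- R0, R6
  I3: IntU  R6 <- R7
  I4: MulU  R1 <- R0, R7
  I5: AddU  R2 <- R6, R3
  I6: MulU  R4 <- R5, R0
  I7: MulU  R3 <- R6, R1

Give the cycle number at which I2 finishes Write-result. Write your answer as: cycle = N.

cycle = 14

I1: IS=1 RO=2 EX=9 WR=10
I2: IS=2 RO=11 EX=13 WR=14  [RAW R0: wait I1 write@10]
I3: IS=3 RO=4 EX=5 WR=12  [WAR R6: wait I2 read@11]
I4: IS=4 RO=11 EX=14 WR=15  [RAW R0: wait I1 write@10]
I5: IS=15 RO=16 EX=18 WR=19  [struct: AddU busy until I2 writes@14]
I6: IS=16 RO=17 EX=20 WR=21
I7: IS=22 RO=23 EX=26 WR=27  [struct: MulU busy until I6 writes@21]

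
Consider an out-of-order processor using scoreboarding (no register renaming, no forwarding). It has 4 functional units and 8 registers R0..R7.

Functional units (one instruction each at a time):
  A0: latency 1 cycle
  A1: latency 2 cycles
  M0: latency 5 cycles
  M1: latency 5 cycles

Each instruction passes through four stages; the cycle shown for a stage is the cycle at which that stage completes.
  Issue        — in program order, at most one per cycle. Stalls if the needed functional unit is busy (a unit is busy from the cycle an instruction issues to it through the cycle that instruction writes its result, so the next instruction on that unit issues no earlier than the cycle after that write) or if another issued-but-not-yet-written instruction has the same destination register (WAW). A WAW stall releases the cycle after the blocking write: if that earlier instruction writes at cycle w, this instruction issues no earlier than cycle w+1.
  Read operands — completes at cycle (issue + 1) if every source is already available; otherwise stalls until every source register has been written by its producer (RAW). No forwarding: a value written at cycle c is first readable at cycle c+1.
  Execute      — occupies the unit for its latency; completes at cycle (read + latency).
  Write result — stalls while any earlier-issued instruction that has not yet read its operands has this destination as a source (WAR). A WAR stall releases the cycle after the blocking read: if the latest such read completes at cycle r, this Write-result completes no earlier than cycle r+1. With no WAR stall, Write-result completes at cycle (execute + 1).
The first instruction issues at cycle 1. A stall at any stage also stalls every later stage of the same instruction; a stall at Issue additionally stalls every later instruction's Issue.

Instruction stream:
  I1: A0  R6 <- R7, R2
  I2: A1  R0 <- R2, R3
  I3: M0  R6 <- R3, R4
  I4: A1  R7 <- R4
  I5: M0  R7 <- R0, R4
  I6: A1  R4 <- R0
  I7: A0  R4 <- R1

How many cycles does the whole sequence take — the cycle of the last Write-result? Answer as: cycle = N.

cycle = 22

[1] I1 dispatched to A0
[2] I1 operands ready; I2 dispatched to A1
[3] I1 complete; I2 operands ready
[4] R6←I1
[5] I2 complete; I3 dispatched to M0
[6] R0←I2; I3 operands ready
[7] I4 dispatched to A1
[8] I4 operands ready
[10] I4 complete
[11] I3 complete; R7←I4
[12] R6←I3
[13] I5 dispatched to M0
[14] I5 operands ready; I6 dispatched to A1
[15] I6 operands ready
[17] I6 complete
[18] R4←I6
[19] I5 complete; I7 dispatched to A0
[20] R7←I5; I7 operands ready
[21] I7 complete
[22] R4←I7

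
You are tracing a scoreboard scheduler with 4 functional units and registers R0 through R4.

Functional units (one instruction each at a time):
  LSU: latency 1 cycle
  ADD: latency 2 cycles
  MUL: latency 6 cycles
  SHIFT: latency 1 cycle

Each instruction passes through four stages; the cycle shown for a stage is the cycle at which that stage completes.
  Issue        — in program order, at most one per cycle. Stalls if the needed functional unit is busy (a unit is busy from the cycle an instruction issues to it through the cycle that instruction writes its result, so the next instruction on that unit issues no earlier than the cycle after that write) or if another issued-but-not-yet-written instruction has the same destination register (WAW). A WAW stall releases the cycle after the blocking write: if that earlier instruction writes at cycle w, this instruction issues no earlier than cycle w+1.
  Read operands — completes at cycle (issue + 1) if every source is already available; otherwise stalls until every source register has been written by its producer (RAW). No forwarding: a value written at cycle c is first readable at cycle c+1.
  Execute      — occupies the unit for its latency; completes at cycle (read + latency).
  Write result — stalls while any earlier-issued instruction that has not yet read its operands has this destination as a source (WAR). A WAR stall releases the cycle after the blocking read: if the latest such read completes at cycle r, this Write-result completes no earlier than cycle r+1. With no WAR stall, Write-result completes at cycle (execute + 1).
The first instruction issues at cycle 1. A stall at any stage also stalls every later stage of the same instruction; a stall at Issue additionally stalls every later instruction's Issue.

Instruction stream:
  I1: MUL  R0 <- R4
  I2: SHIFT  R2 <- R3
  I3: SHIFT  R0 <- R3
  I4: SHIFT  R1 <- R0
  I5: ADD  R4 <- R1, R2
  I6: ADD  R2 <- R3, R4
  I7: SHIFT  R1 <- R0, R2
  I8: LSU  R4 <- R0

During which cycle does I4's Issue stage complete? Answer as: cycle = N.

  I1 | 1 | 2 | 8 | 9
  I2 | 2 | 3 | 4 | 5
  I3 | 10 | 11 | 12 | 13   WAW R0: wait I1 write@9
  I4 | 14 | 15 | 16 | 17   struct: SHIFT busy until I3 writes@13
  I5 | 15 | 18 | 20 | 21   RAW R1: wait I4 write@17
  I6 | 22 | 23 | 25 | 26   struct: ADD busy until I5 writes@21
  I7 | 23 | 27 | 28 | 29   RAW R2: wait I6 write@26
  I8 | 24 | 25 | 26 | 27

cycle = 14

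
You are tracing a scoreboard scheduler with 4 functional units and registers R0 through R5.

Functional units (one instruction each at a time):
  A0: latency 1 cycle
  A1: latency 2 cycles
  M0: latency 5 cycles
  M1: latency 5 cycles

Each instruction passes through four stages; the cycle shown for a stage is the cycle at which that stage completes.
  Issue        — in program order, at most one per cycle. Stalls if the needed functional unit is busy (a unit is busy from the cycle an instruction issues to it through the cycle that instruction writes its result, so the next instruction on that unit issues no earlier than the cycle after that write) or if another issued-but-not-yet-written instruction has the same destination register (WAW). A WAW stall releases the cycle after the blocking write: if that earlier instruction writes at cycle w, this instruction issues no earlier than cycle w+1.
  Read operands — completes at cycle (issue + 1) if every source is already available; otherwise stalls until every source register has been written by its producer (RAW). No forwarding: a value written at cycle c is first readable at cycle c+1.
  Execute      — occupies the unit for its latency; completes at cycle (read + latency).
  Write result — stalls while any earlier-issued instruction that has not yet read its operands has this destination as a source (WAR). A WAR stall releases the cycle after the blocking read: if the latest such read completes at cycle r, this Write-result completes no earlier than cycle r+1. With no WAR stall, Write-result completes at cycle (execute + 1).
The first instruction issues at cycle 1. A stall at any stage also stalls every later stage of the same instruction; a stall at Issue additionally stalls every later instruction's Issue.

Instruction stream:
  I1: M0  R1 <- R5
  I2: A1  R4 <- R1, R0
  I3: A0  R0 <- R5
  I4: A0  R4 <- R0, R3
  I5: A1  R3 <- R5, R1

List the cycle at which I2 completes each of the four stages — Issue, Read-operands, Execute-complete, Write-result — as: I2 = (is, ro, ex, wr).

I2 = (2, 9, 11, 12)

I1 -> (1, 2, 7, 8)
I2 -> (2, 9, 11, 12)  // RAW R1: wait I1 write@8
I3 -> (3, 4, 5, 10)  // WAR R0: wait I2 read@9
I4 -> (13, 14, 15, 16)  // WAW R4: wait I2 write@12
I5 -> (14, 15, 17, 18)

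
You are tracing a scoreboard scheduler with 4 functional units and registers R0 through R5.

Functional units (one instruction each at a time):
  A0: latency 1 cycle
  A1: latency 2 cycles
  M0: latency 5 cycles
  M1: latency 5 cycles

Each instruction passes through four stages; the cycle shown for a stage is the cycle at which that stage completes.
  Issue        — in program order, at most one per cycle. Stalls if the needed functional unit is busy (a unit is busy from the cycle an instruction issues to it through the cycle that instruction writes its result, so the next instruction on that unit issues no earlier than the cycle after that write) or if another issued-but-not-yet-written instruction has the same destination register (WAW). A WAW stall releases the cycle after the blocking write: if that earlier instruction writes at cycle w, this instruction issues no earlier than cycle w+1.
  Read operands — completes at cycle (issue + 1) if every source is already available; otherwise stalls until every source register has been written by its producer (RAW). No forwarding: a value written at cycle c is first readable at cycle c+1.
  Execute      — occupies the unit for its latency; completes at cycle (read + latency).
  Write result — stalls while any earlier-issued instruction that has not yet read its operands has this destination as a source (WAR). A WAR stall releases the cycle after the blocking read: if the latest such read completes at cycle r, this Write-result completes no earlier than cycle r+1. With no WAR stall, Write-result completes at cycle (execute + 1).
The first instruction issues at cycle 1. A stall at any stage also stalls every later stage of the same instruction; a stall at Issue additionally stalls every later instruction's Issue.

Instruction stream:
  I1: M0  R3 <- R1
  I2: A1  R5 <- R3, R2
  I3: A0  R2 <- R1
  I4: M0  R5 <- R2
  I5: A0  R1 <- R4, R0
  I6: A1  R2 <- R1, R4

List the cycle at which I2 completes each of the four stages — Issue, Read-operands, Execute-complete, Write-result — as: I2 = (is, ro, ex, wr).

cycle 1: I1→M0
cycle 2: I1 RO; I2→A1
cycle 3: I3→A0
cycle 4: I3 RO
cycle 5: I3 EX
cycle 7: I1 EX
cycle 8: I1 WR R3
cycle 9: I2 RO
cycle 10: I3 WR R2
cycle 11: I2 EX
cycle 12: I2 WR R5
cycle 13: I4→M0
cycle 14: I4 RO; I5→A0
cycle 15: I5 RO; I6→A1
cycle 16: I5 EX
cycle 17: I5 WR R1
cycle 18: I6 RO
cycle 19: I4 EX
cycle 20: I4 WR R5; I6 EX
cycle 21: I6 WR R2

I2 = (2, 9, 11, 12)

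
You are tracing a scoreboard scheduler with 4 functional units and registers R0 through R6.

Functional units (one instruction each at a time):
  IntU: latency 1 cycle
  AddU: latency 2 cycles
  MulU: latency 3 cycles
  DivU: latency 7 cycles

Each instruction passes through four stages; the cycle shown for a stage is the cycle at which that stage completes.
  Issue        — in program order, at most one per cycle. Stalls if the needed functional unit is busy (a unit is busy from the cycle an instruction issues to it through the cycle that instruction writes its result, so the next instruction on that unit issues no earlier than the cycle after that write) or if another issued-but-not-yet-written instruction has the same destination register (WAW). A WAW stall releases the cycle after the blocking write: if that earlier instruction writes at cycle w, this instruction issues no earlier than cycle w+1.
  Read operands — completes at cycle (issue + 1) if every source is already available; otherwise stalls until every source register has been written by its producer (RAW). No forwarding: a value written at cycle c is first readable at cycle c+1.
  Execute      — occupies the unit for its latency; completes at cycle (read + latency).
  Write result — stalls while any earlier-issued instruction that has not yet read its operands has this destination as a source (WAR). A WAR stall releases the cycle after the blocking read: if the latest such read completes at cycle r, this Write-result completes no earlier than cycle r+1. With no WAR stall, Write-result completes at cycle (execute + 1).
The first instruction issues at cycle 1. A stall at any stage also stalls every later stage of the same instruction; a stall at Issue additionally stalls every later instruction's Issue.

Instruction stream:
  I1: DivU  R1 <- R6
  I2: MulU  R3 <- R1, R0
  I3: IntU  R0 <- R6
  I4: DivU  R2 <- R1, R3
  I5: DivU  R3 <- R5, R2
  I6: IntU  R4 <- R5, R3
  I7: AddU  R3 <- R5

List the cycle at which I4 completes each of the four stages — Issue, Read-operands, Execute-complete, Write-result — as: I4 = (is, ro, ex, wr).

I4 = (11, 16, 23, 24)

c1: I1→DivU
c2: I1 RO | I2→MulU
c3: I3→IntU
c4: I3 RO
c5: I3 EX
c9: I1 EX
c10: I1 WR R1
c11: I2 RO | I4→DivU
c12: I3 WR R0
c14: I2 EX
c15: I2 WR R3
c16: I4 RO
c23: I4 EX
c24: I4 WR R2
c25: I5→DivU
c26: I5 RO | I6→IntU
c33: I5 EX
c34: I5 WR R3
c35: I6 RO | I7→AddU
c36: I6 EX | I7 RO
c37: I6 WR R4
c38: I7 EX
c39: I7 WR R3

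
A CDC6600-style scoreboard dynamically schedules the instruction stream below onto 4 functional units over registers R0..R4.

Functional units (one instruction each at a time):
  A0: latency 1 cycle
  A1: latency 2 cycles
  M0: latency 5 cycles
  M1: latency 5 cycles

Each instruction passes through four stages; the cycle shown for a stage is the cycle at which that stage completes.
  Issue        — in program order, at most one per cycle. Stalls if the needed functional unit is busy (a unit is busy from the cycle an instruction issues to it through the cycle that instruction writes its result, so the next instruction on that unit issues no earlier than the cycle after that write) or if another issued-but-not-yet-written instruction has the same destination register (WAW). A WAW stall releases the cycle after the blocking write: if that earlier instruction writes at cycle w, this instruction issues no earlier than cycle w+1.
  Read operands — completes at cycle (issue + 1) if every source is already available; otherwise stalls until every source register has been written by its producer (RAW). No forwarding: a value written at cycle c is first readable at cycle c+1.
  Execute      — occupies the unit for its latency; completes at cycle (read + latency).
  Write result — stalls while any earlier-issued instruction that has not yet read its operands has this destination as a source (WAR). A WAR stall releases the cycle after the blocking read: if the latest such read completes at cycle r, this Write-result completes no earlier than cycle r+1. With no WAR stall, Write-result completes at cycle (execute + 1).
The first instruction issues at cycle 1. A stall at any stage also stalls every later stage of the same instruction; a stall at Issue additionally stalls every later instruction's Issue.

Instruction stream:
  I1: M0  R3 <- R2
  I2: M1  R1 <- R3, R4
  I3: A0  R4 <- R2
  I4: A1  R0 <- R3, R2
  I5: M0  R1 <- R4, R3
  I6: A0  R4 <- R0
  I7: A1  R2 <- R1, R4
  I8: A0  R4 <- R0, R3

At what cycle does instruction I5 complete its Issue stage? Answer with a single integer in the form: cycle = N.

cycle 1: I1 dispatched to M0
cycle 2: I1 operands ready; I2 dispatched to M1
cycle 3: I3 dispatched to A0
cycle 4: I3 operands ready; I4 dispatched to A1
cycle 5: I3 complete
cycle 7: I1 complete
cycle 8: R3←I1
cycle 9: I2 operands ready; I4 operands ready
cycle 10: R4←I3
cycle 11: I4 complete
cycle 12: R0←I4
cycle 14: I2 complete
cycle 15: R1←I2
cycle 16: I5 dispatched to M0
cycle 17: I5 operands ready; I6 dispatched to A0
cycle 18: I6 operands ready; I7 dispatched to A1
cycle 19: I6 complete
cycle 20: R4←I6
cycle 21: I8 dispatched to A0
cycle 22: I5 complete; I8 operands ready
cycle 23: R1←I5; I8 complete
cycle 24: I7 operands ready
cycle 25: R4←I8
cycle 26: I7 complete
cycle 27: R2←I7

cycle = 16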